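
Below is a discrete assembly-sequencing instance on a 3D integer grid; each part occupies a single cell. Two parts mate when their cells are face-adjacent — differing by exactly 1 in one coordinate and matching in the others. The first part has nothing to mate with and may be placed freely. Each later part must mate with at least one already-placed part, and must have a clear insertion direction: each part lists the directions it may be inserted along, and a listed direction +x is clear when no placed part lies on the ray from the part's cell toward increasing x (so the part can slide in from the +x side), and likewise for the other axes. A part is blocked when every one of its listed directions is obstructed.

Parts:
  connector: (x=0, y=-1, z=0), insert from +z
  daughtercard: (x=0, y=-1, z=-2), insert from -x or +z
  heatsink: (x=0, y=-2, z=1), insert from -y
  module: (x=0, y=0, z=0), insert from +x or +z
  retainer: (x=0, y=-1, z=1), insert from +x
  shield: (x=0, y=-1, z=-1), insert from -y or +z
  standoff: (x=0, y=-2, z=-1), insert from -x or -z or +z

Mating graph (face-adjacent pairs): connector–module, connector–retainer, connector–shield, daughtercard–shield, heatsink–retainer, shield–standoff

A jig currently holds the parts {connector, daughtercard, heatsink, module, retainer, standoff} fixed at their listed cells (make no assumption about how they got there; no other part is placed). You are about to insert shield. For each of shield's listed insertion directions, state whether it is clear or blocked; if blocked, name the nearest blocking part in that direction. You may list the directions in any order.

+z: blocked by connector; -y: blocked by standoff

-y: nearest on ray is standoff@(0, -2, -1) ⇒ blocked
+z: nearest on ray is connector@(0, -1, 0) ⇒ blocked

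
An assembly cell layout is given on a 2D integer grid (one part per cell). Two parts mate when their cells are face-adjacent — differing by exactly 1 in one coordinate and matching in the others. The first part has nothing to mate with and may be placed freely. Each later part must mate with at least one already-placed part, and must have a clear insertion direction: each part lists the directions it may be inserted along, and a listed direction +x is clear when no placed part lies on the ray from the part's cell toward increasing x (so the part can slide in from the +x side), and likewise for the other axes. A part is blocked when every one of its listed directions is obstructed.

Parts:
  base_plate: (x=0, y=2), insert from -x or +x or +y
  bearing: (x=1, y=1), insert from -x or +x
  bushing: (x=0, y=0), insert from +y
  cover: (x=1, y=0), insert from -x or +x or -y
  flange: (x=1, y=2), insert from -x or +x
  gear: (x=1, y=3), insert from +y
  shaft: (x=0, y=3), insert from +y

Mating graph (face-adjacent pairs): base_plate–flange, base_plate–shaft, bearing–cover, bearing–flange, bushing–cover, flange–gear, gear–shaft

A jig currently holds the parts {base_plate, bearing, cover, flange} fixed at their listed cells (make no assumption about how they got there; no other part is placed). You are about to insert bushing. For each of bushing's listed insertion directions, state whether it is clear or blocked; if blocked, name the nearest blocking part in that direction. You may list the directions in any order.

+y: blocked by base_plate

+y: nearest on ray is base_plate@(0, 2) ⇒ blocked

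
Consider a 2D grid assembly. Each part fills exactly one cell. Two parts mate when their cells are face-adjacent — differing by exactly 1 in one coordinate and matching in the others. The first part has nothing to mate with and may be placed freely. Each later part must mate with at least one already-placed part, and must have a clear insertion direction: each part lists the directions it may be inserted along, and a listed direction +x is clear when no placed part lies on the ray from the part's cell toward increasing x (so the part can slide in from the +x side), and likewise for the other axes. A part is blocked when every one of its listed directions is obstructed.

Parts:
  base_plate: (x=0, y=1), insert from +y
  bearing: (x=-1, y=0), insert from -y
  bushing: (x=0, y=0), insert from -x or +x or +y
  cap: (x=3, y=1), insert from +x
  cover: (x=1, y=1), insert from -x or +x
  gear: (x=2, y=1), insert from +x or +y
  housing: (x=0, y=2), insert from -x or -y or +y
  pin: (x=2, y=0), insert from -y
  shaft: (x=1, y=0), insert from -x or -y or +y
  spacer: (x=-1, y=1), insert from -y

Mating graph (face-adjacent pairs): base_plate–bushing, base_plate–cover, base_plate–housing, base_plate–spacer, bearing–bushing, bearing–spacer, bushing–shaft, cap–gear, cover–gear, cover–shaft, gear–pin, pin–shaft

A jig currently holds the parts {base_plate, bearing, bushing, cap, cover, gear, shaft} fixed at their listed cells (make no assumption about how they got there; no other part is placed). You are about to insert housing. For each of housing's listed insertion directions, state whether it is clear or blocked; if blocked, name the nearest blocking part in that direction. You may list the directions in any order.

+y: clear; -x: clear; -y: blocked by base_plate

-x: ray from housing(0, 2) has no placed part ⇒ clear
-y: nearest on ray is base_plate@(0, 1) ⇒ blocked
+y: ray from housing(0, 2) has no placed part ⇒ clear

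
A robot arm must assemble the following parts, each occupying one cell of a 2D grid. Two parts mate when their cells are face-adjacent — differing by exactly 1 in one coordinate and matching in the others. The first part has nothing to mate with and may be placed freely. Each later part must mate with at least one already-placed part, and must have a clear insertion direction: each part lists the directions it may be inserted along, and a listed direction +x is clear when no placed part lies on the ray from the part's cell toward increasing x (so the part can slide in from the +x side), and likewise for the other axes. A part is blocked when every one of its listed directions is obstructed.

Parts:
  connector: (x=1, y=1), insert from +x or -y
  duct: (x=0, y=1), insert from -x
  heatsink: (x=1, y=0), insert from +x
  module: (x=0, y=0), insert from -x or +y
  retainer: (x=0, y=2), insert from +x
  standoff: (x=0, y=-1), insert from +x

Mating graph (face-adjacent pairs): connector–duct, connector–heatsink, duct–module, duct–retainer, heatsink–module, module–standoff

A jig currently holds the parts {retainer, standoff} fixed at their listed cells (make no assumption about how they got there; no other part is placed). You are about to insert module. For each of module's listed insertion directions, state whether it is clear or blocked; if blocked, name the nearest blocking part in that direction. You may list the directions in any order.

-x: ray from module(0, 0) has no placed part ⇒ clear
+y: nearest on ray is retainer@(0, 2) ⇒ blocked

+y: blocked by retainer; -x: clear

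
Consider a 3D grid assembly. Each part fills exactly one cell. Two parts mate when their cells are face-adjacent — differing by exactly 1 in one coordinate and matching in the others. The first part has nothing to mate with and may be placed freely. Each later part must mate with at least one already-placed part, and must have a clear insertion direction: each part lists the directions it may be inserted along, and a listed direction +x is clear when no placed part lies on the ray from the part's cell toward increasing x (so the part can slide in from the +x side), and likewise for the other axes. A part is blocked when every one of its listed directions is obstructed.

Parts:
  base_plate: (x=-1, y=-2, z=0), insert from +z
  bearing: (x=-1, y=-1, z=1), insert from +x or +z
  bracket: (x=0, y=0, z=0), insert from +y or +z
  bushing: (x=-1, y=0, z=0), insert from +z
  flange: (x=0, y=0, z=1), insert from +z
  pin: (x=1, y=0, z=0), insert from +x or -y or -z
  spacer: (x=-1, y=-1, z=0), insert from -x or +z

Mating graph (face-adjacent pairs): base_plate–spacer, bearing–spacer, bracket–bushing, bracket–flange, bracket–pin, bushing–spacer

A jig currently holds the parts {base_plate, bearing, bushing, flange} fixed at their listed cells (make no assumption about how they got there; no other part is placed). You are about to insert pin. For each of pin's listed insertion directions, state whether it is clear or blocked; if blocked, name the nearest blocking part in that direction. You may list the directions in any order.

+x: ray from pin(1, 0, 0) has no placed part ⇒ clear
-y: ray from pin(1, 0, 0) has no placed part ⇒ clear
-z: ray from pin(1, 0, 0) has no placed part ⇒ clear

+x: clear; -y: clear; -z: clear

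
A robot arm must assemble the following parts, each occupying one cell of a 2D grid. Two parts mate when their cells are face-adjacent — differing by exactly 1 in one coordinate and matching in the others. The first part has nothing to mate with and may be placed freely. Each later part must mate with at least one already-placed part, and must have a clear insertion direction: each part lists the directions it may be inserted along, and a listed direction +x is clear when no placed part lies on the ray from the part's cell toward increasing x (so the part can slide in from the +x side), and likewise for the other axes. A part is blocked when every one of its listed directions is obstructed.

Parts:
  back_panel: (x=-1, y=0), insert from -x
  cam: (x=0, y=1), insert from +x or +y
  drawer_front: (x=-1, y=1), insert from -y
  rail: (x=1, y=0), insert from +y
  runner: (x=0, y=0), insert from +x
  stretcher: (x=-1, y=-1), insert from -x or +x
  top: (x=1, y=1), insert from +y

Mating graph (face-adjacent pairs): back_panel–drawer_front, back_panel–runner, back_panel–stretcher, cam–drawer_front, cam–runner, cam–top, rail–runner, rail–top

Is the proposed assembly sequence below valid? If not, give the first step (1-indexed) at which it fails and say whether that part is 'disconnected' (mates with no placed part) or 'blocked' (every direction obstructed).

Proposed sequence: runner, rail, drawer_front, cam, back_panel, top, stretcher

1. runner@(0, 0) [+x clear] — {runner}
2. rail@(1, 0) [+y clear] — {rail, runner}
3. drawer_front@(-1, 1) — no placed neighbour ⇒ disconnected

Invalid at step 3 (disconnected)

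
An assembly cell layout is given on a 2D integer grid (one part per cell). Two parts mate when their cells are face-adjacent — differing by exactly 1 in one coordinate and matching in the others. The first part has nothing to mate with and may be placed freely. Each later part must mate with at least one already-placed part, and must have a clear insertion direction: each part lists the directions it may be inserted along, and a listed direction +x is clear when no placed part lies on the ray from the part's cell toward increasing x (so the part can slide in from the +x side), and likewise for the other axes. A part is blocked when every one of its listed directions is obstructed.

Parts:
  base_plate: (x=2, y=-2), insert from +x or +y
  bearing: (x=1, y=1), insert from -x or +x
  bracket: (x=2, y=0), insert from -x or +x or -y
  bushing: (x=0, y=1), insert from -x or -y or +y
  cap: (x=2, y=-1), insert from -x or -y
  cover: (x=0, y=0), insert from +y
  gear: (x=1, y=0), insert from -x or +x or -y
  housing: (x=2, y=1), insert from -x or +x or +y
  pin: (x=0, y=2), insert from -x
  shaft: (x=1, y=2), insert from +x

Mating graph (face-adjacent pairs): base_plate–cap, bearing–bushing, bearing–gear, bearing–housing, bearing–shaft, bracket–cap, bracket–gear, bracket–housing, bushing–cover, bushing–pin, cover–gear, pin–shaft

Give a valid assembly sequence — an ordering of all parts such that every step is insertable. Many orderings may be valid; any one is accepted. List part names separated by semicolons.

gear; bearing; bracket; cover; cap; base_plate; bushing; pin; housing; shaft

1. gear@(1, 0) [-x clear] — {gear}
2. bearing@(1, 1) [-x clear] — {bearing, gear}
3. bracket@(2, 0) [+x clear] — {bearing, bracket, gear}
4. cover@(0, 0) [+y clear] — {bearing, bracket, cover, gear}
5. cap@(2, -1) [-x clear] — {bearing, bracket, cap, cover, gear}
6. base_plate@(2, -2) [+x clear] — {base_plate, bearing, bracket, cap, cover, gear}
7. bushing@(0, 1) [-x clear] — {base_plate, bearing, bracket, bushing, cap, cover, gear}
8. pin@(0, 2) [-x clear] — {base_plate, bearing, bracket, bushing, cap, cover, gear, pin}
9. housing@(2, 1) [+x clear] — {base_plate, bearing, bracket, bushing, cap, cover, gear, housing, pin}
10. shaft@(1, 2) [+x clear] — {base_plate, bearing, bracket, bushing, cap, cover, gear, housing, pin, shaft}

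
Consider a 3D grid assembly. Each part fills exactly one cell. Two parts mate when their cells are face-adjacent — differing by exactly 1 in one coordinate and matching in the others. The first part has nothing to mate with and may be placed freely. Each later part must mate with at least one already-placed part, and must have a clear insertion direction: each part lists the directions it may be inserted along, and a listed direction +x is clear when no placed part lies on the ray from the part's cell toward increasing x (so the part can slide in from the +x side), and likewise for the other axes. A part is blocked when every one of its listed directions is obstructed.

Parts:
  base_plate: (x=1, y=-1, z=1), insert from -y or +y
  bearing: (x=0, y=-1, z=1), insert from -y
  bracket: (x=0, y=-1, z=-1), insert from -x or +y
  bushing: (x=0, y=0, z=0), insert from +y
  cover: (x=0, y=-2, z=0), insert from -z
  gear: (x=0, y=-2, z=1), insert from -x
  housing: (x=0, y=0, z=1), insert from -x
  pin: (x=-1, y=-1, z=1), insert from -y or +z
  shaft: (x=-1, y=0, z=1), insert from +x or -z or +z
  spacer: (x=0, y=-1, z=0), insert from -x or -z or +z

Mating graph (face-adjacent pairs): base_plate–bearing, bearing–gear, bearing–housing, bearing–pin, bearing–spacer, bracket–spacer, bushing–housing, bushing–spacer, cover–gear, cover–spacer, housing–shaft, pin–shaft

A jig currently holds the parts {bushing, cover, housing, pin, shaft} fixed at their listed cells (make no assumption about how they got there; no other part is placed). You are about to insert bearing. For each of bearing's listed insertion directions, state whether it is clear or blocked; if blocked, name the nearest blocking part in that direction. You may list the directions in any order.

-y: clear

-y: ray from bearing(0, -1, 1) has no placed part ⇒ clear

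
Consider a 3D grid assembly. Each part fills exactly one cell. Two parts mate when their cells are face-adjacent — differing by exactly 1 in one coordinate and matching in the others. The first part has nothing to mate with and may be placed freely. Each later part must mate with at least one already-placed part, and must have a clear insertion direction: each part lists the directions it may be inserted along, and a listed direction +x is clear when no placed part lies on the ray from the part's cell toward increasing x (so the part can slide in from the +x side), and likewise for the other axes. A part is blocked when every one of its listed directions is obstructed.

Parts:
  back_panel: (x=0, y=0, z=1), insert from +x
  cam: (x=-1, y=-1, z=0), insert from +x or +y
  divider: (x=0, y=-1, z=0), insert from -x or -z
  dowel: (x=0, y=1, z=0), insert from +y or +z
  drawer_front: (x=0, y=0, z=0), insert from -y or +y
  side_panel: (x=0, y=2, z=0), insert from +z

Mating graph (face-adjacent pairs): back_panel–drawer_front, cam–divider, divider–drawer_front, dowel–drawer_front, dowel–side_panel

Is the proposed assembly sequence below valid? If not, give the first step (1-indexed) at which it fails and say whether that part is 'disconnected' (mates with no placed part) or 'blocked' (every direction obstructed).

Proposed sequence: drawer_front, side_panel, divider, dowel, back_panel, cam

Invalid at step 2 (disconnected)

1. drawer_front@(0, 0, 0) [-y clear] — {drawer_front}
2. side_panel@(0, 2, 0) — no placed neighbour ⇒ disconnected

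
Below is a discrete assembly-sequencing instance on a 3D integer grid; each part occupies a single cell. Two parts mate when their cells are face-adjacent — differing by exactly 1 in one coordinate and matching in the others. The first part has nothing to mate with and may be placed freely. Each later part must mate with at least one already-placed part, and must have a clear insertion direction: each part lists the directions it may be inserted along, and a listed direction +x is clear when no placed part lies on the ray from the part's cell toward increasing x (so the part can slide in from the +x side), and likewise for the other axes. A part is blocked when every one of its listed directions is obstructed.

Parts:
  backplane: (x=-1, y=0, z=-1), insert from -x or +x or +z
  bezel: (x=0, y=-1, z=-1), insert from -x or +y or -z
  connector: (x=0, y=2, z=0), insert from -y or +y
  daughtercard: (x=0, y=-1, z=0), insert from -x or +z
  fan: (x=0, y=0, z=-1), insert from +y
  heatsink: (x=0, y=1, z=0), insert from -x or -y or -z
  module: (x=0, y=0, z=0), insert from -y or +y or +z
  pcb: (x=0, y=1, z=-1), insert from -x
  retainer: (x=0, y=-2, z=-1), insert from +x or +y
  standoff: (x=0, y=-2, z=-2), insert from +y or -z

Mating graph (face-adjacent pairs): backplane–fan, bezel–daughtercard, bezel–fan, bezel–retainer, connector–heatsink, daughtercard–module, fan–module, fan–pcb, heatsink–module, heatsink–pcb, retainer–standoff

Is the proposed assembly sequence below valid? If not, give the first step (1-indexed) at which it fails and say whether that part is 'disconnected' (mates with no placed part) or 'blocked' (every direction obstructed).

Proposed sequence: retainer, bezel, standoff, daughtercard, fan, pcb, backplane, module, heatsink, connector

Valid

1. retainer@(0, -2, -1) [+x clear] — {retainer}
2. bezel@(0, -1, -1) [-x clear] — {bezel, retainer}
3. standoff@(0, -2, -2) [+y clear] — {bezel, retainer, standoff}
4. daughtercard@(0, -1, 0) [-x clear] — {bezel, daughtercard, retainer, standoff}
5. fan@(0, 0, -1) [+y clear] — {bezel, daughtercard, fan, retainer, standoff}
6. pcb@(0, 1, -1) [-x clear] — {bezel, daughtercard, fan, pcb, retainer, standoff}
7. backplane@(-1, 0, -1) [-x clear] — {backplane, bezel, daughtercard, fan, pcb, retainer, standoff}
8. module@(0, 0, 0) [+y clear] — {backplane, bezel, daughtercard, fan, module, pcb, retainer, standoff}
9. heatsink@(0, 1, 0) [-x clear] — {backplane, bezel, daughtercard, fan, heatsink, module, pcb, retainer, standoff}
10. connector@(0, 2, 0) [+y clear] — {backplane, bezel, connector, daughtercard, fan, heatsink, module, pcb, retainer, standoff}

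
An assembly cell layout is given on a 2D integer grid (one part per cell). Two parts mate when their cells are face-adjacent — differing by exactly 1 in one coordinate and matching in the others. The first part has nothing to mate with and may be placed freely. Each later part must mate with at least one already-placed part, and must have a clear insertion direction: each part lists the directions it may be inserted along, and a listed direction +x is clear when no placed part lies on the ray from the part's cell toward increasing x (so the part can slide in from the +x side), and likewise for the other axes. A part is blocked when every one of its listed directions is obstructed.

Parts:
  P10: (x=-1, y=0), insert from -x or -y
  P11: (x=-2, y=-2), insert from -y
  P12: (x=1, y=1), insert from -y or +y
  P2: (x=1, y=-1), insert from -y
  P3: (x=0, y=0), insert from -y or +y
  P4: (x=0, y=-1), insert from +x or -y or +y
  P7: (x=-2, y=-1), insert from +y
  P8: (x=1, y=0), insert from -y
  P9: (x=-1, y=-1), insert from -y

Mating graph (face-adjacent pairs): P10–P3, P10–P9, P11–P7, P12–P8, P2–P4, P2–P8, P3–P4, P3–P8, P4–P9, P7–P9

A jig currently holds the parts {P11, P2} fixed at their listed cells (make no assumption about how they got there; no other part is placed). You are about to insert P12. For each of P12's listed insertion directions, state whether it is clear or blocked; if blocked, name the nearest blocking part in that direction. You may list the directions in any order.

-y: nearest on ray is P2@(1, -1) ⇒ blocked
+y: ray from P12(1, 1) has no placed part ⇒ clear

+y: clear; -y: blocked by P2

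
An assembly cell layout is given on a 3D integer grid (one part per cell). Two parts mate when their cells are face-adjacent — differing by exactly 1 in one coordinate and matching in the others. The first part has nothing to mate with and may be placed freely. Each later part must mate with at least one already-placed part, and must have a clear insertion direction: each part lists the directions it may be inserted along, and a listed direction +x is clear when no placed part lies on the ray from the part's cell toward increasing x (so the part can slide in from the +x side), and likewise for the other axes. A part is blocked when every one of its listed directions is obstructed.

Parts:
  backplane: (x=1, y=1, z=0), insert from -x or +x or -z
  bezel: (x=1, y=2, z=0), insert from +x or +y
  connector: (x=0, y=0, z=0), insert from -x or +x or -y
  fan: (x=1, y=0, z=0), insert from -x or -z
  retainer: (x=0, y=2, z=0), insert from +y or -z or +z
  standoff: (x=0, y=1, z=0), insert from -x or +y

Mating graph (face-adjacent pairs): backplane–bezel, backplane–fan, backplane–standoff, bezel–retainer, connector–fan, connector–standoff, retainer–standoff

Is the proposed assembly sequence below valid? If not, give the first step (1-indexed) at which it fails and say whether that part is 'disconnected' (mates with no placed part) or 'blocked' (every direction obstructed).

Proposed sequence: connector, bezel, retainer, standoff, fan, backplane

1. connector@(0, 0, 0) [-x clear] — {connector}
2. bezel@(1, 2, 0) — no placed neighbour ⇒ disconnected

Invalid at step 2 (disconnected)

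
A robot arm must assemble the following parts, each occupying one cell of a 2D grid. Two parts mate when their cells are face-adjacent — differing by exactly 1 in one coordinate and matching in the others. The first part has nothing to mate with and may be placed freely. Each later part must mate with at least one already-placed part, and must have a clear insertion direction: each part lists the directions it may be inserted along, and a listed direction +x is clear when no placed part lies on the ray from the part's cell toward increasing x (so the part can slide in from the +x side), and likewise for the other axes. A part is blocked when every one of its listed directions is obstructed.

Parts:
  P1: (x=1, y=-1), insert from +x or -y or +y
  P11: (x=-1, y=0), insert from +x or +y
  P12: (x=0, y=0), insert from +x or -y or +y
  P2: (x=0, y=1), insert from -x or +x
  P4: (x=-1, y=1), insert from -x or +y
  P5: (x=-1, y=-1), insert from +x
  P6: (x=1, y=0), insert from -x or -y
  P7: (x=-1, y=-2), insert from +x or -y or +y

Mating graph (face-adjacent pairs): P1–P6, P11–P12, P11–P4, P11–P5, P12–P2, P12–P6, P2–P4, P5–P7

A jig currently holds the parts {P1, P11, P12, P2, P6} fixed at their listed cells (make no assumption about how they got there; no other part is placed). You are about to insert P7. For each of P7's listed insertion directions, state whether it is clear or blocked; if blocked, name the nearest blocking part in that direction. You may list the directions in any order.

+x: ray from P7(-1, -2) has no placed part ⇒ clear
-y: ray from P7(-1, -2) has no placed part ⇒ clear
+y: nearest on ray is P11@(-1, 0) ⇒ blocked

+x: clear; +y: blocked by P11; -y: clear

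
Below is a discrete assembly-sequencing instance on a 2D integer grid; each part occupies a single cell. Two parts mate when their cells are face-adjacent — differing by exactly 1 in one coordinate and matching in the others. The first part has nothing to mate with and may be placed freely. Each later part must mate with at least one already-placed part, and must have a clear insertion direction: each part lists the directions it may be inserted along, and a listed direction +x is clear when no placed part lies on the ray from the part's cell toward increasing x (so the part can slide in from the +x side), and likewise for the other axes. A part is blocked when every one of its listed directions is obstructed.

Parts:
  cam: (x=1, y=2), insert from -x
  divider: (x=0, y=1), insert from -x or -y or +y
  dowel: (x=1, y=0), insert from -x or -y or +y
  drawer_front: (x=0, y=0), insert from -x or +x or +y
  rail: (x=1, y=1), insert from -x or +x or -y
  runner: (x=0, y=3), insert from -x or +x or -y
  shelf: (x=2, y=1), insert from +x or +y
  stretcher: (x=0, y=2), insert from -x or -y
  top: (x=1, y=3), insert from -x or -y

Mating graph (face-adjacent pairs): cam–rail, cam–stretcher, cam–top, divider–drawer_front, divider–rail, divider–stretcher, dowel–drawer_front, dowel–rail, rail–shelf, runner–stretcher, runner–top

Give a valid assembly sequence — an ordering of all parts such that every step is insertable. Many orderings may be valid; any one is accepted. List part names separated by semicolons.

1. drawer_front@(0, 0) [-x clear] — {drawer_front}
2. dowel@(1, 0) [-y clear] — {dowel, drawer_front}
3. rail@(1, 1) [-x clear] — {dowel, drawer_front, rail}
4. shelf@(2, 1) [+x clear] — {dowel, drawer_front, rail, shelf}
5. divider@(0, 1) [-x clear] — {divider, dowel, drawer_front, rail, shelf}
6. cam@(1, 2) [-x clear] — {cam, divider, dowel, drawer_front, rail, shelf}
7. top@(1, 3) [-x clear] — {cam, divider, dowel, drawer_front, rail, shelf, top}
8. runner@(0, 3) [-x clear] — {cam, divider, dowel, drawer_front, rail, runner, shelf, top}
9. stretcher@(0, 2) [-x clear] — {cam, divider, dowel, drawer_front, rail, runner, shelf, stretcher, top}

drawer_front; dowel; rail; shelf; divider; cam; top; runner; stretcher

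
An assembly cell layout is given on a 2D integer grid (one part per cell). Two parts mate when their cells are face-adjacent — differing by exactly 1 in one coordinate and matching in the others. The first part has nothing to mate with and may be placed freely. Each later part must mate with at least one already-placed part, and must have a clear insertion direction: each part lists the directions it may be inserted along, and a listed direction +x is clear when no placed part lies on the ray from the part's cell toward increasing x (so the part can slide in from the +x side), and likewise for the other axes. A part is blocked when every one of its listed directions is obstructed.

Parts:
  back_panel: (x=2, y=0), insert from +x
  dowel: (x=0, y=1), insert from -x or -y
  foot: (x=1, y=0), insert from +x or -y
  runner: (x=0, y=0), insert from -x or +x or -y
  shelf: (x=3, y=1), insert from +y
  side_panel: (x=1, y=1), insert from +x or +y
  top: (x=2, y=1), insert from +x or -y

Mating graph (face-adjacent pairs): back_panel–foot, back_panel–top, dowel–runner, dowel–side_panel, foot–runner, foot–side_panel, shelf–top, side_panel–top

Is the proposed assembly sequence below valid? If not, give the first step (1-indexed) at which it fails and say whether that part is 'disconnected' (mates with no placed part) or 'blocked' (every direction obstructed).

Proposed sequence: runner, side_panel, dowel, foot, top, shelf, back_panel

1. runner@(0, 0) [-x clear] — {runner}
2. side_panel@(1, 1) — no placed neighbour ⇒ disconnected

Invalid at step 2 (disconnected)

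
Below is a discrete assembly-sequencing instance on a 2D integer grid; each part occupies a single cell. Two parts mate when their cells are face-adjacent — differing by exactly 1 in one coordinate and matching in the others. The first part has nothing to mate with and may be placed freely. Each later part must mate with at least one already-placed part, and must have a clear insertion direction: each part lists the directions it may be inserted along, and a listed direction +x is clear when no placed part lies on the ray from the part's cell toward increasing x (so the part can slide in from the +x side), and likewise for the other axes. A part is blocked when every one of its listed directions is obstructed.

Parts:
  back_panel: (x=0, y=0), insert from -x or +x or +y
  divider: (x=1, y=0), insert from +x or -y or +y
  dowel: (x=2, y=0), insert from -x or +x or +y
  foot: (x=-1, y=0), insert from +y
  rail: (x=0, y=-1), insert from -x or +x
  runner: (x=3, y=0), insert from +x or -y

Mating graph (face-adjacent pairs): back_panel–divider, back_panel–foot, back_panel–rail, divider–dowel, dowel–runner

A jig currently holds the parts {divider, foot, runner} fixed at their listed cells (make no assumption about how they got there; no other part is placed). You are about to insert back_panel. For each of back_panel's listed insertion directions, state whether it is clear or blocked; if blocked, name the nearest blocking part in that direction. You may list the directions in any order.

-x: nearest on ray is foot@(-1, 0) ⇒ blocked
+x: nearest on ray is divider@(1, 0) ⇒ blocked
+y: ray from back_panel(0, 0) has no placed part ⇒ clear

+x: blocked by divider; +y: clear; -x: blocked by foot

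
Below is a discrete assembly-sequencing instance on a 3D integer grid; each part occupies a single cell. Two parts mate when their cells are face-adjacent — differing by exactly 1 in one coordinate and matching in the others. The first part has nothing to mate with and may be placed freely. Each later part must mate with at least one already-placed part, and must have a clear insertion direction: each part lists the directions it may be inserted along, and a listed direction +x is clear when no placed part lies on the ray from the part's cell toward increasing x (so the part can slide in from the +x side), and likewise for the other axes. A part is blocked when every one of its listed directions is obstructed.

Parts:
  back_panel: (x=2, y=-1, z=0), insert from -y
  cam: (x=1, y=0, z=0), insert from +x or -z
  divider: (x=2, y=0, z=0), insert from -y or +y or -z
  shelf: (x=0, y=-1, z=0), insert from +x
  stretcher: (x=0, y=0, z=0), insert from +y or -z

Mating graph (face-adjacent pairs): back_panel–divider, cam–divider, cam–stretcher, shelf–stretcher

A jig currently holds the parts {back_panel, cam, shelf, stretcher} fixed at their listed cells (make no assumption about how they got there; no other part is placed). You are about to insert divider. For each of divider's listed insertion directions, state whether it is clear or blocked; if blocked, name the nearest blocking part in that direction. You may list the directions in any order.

+y: clear; -y: blocked by back_panel; -z: clear

-y: nearest on ray is back_panel@(2, -1, 0) ⇒ blocked
+y: ray from divider(2, 0, 0) has no placed part ⇒ clear
-z: ray from divider(2, 0, 0) has no placed part ⇒ clear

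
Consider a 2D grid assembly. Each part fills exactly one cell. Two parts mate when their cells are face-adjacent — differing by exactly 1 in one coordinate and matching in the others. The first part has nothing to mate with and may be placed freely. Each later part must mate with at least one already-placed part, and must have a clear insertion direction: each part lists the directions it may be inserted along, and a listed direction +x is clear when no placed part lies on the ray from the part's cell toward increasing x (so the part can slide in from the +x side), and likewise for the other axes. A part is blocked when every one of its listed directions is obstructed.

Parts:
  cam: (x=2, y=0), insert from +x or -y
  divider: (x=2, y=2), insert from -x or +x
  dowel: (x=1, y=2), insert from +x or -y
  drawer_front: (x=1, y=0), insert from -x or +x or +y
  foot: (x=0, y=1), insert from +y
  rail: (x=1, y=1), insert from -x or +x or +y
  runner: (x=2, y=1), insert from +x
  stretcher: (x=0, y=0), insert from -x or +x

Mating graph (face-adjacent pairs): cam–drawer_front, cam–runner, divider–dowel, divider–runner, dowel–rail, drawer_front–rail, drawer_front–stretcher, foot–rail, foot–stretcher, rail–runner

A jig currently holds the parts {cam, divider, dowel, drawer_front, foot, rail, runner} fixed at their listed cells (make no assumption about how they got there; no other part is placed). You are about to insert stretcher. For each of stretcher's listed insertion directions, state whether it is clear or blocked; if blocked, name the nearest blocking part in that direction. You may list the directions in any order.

-x: ray from stretcher(0, 0) has no placed part ⇒ clear
+x: nearest on ray is drawer_front@(1, 0) ⇒ blocked

+x: blocked by drawer_front; -x: clear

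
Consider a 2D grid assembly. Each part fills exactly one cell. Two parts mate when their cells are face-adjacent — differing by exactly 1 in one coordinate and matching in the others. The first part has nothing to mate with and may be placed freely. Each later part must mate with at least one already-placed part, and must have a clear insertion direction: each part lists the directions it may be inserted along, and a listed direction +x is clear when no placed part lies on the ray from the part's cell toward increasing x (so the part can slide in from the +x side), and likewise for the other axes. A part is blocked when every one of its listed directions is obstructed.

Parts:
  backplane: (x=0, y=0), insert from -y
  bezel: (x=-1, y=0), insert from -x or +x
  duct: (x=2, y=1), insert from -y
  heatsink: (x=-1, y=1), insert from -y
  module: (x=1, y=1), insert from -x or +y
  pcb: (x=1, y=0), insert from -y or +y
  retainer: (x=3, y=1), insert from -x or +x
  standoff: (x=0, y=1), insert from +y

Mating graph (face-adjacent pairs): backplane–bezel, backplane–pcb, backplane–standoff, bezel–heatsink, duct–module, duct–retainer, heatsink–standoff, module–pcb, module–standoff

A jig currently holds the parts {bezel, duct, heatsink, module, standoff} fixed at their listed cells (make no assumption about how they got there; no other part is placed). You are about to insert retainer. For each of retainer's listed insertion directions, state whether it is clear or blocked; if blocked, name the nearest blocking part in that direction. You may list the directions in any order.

-x: nearest on ray is duct@(2, 1) ⇒ blocked
+x: ray from retainer(3, 1) has no placed part ⇒ clear

+x: clear; -x: blocked by duct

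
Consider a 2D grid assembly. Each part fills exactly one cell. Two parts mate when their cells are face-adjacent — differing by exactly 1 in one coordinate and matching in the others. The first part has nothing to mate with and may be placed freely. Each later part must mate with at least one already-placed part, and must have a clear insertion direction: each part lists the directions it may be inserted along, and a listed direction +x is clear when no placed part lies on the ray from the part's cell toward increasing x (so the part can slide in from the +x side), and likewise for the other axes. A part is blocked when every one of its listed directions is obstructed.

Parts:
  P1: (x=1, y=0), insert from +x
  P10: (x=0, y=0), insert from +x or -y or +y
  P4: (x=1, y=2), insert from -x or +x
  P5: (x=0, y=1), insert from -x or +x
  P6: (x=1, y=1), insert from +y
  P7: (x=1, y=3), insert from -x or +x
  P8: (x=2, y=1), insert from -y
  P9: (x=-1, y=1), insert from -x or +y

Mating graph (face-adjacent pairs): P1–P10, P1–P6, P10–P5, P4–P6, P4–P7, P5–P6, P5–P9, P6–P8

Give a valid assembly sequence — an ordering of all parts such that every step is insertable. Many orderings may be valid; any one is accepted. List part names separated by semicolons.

1. P1@(1, 0) [+x clear] — {P1}
2. P10@(0, 0) [-y clear] — {P1, P10}
3. P5@(0, 1) [-x clear] — {P1, P10, P5}
4. P6@(1, 1) [+y clear] — {P1, P10, P5, P6}
5. P4@(1, 2) [-x clear] — {P1, P10, P4, P5, P6}
6. P8@(2, 1) [-y clear] — {P1, P10, P4, P5, P6, P8}
7. P9@(-1, 1) [-x clear] — {P1, P10, P4, P5, P6, P8, P9}
8. P7@(1, 3) [-x clear] — {P1, P10, P4, P5, P6, P7, P8, P9}

P1; P10; P5; P6; P4; P8; P9; P7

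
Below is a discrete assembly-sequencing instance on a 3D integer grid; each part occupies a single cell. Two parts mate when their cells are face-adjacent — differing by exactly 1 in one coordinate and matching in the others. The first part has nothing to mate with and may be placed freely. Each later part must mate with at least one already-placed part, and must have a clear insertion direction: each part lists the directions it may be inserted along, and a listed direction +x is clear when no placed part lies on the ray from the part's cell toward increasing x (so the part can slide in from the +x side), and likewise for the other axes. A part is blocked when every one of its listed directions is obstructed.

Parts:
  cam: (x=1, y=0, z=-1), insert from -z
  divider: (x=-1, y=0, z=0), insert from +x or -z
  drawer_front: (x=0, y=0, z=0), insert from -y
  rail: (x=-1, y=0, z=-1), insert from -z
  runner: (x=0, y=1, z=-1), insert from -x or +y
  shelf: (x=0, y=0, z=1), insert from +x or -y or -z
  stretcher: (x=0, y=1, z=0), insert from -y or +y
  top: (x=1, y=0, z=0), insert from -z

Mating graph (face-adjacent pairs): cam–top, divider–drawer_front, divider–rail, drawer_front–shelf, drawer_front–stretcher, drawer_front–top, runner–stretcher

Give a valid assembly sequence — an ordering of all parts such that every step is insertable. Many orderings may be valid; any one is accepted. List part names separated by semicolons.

runner; stretcher; drawer_front; shelf; top; cam; divider; rail

1. runner@(0, 1, -1) [-x clear] — {runner}
2. stretcher@(0, 1, 0) [-y clear] — {runner, stretcher}
3. drawer_front@(0, 0, 0) [-y clear] — {drawer_front, runner, stretcher}
4. shelf@(0, 0, 1) [+x clear] — {drawer_front, runner, shelf, stretcher}
5. top@(1, 0, 0) [-z clear] — {drawer_front, runner, shelf, stretcher, top}
6. cam@(1, 0, -1) [-z clear] — {cam, drawer_front, runner, shelf, stretcher, top}
7. divider@(-1, 0, 0) [-z clear] — {cam, divider, drawer_front, runner, shelf, stretcher, top}
8. rail@(-1, 0, -1) [-z clear] — {cam, divider, drawer_front, rail, runner, shelf, stretcher, top}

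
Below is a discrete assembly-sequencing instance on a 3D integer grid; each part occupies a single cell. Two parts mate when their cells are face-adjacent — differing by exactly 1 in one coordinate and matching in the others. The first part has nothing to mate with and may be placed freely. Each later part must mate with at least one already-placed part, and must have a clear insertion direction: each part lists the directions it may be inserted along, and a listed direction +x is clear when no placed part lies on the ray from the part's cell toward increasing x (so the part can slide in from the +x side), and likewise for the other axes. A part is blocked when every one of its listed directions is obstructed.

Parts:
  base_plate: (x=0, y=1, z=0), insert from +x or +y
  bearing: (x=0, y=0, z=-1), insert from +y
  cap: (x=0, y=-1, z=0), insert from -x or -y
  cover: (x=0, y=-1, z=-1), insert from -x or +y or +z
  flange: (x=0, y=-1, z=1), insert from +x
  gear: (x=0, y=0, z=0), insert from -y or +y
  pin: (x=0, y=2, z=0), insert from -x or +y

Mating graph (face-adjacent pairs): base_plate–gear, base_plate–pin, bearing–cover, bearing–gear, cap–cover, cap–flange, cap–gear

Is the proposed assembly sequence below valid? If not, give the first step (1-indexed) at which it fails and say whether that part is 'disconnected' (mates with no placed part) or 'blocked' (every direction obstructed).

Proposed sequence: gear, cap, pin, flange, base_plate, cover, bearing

Invalid at step 3 (disconnected)

1. gear@(0, 0, 0) [-y clear] — {gear}
2. cap@(0, -1, 0) [-x clear] — {cap, gear}
3. pin@(0, 2, 0) — no placed neighbour ⇒ disconnected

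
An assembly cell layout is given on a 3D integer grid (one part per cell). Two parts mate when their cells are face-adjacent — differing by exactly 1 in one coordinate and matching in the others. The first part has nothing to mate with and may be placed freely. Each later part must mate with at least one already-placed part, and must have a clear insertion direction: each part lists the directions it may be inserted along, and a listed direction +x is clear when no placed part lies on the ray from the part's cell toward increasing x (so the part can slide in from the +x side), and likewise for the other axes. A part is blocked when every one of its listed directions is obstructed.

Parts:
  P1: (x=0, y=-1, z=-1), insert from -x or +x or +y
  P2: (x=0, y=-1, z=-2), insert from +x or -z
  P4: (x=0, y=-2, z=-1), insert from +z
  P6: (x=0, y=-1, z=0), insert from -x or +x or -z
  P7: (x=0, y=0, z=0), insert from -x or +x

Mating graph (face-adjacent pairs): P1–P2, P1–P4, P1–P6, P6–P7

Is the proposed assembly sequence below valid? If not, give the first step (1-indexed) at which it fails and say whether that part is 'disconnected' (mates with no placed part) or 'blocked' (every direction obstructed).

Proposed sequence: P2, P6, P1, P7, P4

1. P2@(0, -1, -2) [+x clear] — {P2}
2. P6@(0, -1, 0) — no placed neighbour ⇒ disconnected

Invalid at step 2 (disconnected)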